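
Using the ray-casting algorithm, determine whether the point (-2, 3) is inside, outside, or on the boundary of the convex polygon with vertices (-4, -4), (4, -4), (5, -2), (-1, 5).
The point (-2, 3) lies strictly outside the polygon

Cast a horizontal ray to the right from the query point and count how many polygon edges it crosses (each edge strictly once or zero times, handled with the usual half-open convention). 
Parity of crossings → even ⇒ outside.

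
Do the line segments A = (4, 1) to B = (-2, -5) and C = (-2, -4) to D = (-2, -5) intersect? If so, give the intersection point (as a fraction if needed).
Yes; intersection at (-2, -5) (t = 1 on AB, s = 1 on CD)

Parametrize AB as A + t(B − A) = (4 + -6 t, 1 + -6 t) and CD as C + s(D − C) = (-2 + 0 s, -4 + -1 s). Solve the linear system for (t, s). Determinant = -6 ≠ 0, so a unique intersection of the containing lines exists. Solution: t = 1, s = 1 — both in [0, 1], so the segments cross. Intersection point: (-2, -5).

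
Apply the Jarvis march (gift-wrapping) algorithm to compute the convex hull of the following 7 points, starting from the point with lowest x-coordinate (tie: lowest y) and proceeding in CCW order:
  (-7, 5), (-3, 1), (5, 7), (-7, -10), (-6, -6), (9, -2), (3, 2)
Hull (CCW) = [(-7, -10), (9, -2), (5, 7), (-7, 5)]

Jarvis march: at each step, from the current hull vertex p, select the next vertex q as the point such that every other point lies strictly to the left of (or on) the directed line p → q. (Equivalently: for every other point r, the cross product (q − p) × (r − p) ≥ 0.)
Starting point (lowest x, tie lowest y): (-7, -10). Wrap until returning to start. Resulting hull: (-7, -10), (9, -2), (5, 7), (-7, 5).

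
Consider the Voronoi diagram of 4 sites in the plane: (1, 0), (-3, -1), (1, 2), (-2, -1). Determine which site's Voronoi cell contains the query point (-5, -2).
Nearest site = (-3, -1)

The Voronoi cell of site s contains exactly those query points closer to s than to any other site. Compute squared distances from q = (-5, -2) to each site:
  (-3 − -5)² + (-1 − -2)² = 5
  (-2 − -5)² + (-1 − -2)² = 10
  (1 − -5)² + (0 − -2)² = 40
  (1 − -5)² + (2 − -2)² = 52
Minimum is attained by (-3, -1), so q lies in its Voronoi cell.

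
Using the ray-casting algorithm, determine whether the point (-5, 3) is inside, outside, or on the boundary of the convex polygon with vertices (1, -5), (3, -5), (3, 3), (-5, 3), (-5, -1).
The point (-5, 3) lies on the polygon boundary

Boundary check: the query satisfies the collinearity and bounding-box conditions for some polygon edge, so it lies exactly on the boundary.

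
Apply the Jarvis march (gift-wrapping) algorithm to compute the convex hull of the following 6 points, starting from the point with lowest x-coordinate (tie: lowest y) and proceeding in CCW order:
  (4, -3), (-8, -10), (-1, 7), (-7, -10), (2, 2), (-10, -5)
Hull (CCW) = [(-10, -5), (-8, -10), (-7, -10), (4, -3), (2, 2), (-1, 7)]

Jarvis march: at each step, from the current hull vertex p, select the next vertex q as the point such that every other point lies strictly to the left of (or on) the directed line p → q. (Equivalently: for every other point r, the cross product (q − p) × (r − p) ≥ 0.)
Starting point (lowest x, tie lowest y): (-10, -5). Wrap until returning to start. Resulting hull: (-10, -5), (-8, -10), (-7, -10), (4, -3), (2, 2), (-1, 7).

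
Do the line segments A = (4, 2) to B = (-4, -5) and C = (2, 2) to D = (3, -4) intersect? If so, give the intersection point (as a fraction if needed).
Yes; intersection at (124/55, 26/55) (t = 12/55 on AB, s = 14/55 on CD)

Parametrize AB as A + t(B − A) = (4 + -8 t, 2 + -7 t) and CD as C + s(D − C) = (2 + 1 s, 2 + -6 s). Solve the linear system for (t, s). Determinant = -55 ≠ 0, so a unique intersection of the containing lines exists. Solution: t = 12/55, s = 14/55 — both in [0, 1], so the segments cross. Intersection point: (124/55, 26/55).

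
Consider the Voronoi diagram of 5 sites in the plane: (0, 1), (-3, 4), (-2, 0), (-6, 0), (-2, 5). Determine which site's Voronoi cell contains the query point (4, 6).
Nearest site = (-2, 5)

The Voronoi cell of site s contains exactly those query points closer to s than to any other site. Compute squared distances from q = (4, 6) to each site:
  (-2 − 4)² + (5 − 6)² = 37
  (0 − 4)² + (1 − 6)² = 41
  (-3 − 4)² + (4 − 6)² = 53
  (-2 − 4)² + (0 − 6)² = 72
  (-6 − 4)² + (0 − 6)² = 136
Minimum is attained by (-2, 5), so q lies in its Voronoi cell.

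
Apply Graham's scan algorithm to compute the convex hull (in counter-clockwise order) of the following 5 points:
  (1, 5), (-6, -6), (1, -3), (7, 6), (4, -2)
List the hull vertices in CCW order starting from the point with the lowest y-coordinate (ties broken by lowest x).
Hull (CCW) = [(-6, -6), (4, -2), (7, 6), (1, 5)]

Graham scan procedure:
  1. Find the pivot p₀ = point with lowest y (tie → lowest x): (-6, -6).
  2. Sort the remaining points by polar angle around p₀.
  3. Walk through sorted points, maintaining a stack; pop the top while the last three entries make a non-left turn (cross product ≤ 0).
  4. Final stack is the convex hull in CCW order: (-6, -6), (4, -2), (7, 6), (1, 5).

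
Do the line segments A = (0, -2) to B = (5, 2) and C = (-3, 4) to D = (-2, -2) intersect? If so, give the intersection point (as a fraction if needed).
No (intersection of containing lines falls outside at least one segment)

Parametrize and solve: t = -6/17, s = 21/17. At least one of these is outside [0, 1], so the segments do not intersect.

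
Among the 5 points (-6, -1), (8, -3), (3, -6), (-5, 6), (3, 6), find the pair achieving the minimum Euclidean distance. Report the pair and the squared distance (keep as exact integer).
Pair = ((8, -3), (3, -6)); squared distance = 34

Compute all C(5, 2) = 10 pairwise squared distances (x_i − x_j)² + (y_i − y_j)². The minimum is 34, attained by the pair ((8, -3), (3, -6)).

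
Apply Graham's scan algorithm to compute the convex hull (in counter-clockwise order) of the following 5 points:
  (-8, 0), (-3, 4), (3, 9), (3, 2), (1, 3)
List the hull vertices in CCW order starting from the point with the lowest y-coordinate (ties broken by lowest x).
Hull (CCW) = [(-8, 0), (3, 2), (3, 9)]

Graham scan procedure:
  1. Find the pivot p₀ = point with lowest y (tie → lowest x): (-8, 0).
  2. Sort the remaining points by polar angle around p₀.
  3. Walk through sorted points, maintaining a stack; pop the top while the last three entries make a non-left turn (cross product ≤ 0).
  4. Final stack is the convex hull in CCW order: (-8, 0), (3, 2), (3, 9).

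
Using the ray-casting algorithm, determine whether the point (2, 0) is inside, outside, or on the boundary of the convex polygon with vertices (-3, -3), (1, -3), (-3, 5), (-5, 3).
The point (2, 0) lies strictly outside the polygon

Cast a horizontal ray to the right from the query point and count how many polygon edges it crosses (each edge strictly once or zero times, handled with the usual half-open convention). 
Parity of crossings → even ⇒ outside.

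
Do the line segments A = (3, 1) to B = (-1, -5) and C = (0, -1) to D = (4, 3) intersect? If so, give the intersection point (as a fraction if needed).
No (intersection of containing lines falls outside at least one segment)

Parametrize and solve: t = -1/2, s = 5/4. At least one of these is outside [0, 1], so the segments do not intersect.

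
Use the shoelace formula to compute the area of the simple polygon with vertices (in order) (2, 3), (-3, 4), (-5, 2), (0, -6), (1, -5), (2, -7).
Area = 45

Shoelace formula: Area = (1/2) |Σ_i (x_i · y_{i+1} − x_{i+1} · y_i)| (indices mod n). Compute each cross term:
  (2)(4) − (-3)(3) = 17
  (-3)(2) − (-5)(4) = 14
  (-5)(-6) − (0)(2) = 30
  (0)(-5) − (1)(-6) = 6
  (1)(-7) − (2)(-5) = 3
  (2)(3) − (2)(-7) = 20
Sum = 90, so (signed) Area = 90/2 = 45, |Area| = 45.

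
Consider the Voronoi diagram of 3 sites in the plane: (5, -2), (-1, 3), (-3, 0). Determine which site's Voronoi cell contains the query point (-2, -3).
Nearest site = (-3, 0)

The Voronoi cell of site s contains exactly those query points closer to s than to any other site. Compute squared distances from q = (-2, -3) to each site:
  (-3 − -2)² + (0 − -3)² = 10
  (-1 − -2)² + (3 − -3)² = 37
  (5 − -2)² + (-2 − -3)² = 50
Minimum is attained by (-3, 0), so q lies in its Voronoi cell.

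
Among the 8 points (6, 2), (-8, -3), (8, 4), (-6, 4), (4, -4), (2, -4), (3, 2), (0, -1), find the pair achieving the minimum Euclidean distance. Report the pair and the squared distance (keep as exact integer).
Pair = ((4, -4), (2, -4)); squared distance = 4

Compute all C(8, 2) = 28 pairwise squared distances (x_i − x_j)² + (y_i − y_j)². The minimum is 4, attained by the pair ((4, -4), (2, -4)).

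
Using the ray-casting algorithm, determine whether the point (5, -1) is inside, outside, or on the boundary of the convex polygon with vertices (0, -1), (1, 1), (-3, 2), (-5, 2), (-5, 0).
The point (5, -1) lies strictly outside the polygon

Cast a horizontal ray to the right from the query point and count how many polygon edges it crosses (each edge strictly once or zero times, handled with the usual half-open convention). 
Parity of crossings → even ⇒ outside.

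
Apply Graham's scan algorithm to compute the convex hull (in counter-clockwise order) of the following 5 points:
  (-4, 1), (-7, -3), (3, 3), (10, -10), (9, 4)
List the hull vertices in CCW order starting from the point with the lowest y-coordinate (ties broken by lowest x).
Hull (CCW) = [(10, -10), (9, 4), (3, 3), (-4, 1), (-7, -3)]

Graham scan procedure:
  1. Find the pivot p₀ = point with lowest y (tie → lowest x): (10, -10).
  2. Sort the remaining points by polar angle around p₀.
  3. Walk through sorted points, maintaining a stack; pop the top while the last three entries make a non-left turn (cross product ≤ 0).
  4. Final stack is the convex hull in CCW order: (10, -10), (9, 4), (3, 3), (-4, 1), (-7, -3).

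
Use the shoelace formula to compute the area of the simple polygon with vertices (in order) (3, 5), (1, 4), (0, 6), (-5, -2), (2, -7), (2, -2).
Area = 54

Shoelace formula: Area = (1/2) |Σ_i (x_i · y_{i+1} − x_{i+1} · y_i)| (indices mod n). Compute each cross term:
  (3)(4) − (1)(5) = 7
  (1)(6) − (0)(4) = 6
  (0)(-2) − (-5)(6) = 30
  (-5)(-7) − (2)(-2) = 39
  (2)(-2) − (2)(-7) = 10
  (2)(5) − (3)(-2) = 16
Sum = 108, so (signed) Area = 108/2 = 54, |Area| = 54.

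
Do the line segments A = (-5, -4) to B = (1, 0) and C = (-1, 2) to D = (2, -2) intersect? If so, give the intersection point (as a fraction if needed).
Yes; intersection at (2/3, -2/9) (t = 17/18 on AB, s = 5/9 on CD)

Parametrize AB as A + t(B − A) = (-5 + 6 t, -4 + 4 t) and CD as C + s(D − C) = (-1 + 3 s, 2 + -4 s). Solve the linear system for (t, s). Determinant = 36 ≠ 0, so a unique intersection of the containing lines exists. Solution: t = 17/18, s = 5/9 — both in [0, 1], so the segments cross. Intersection point: (2/3, -2/9).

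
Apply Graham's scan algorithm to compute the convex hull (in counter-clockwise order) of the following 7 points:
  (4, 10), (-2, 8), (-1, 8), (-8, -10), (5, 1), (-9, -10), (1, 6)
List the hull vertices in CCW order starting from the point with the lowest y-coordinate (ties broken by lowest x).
Hull (CCW) = [(-9, -10), (-8, -10), (5, 1), (4, 10), (-2, 8)]

Graham scan procedure:
  1. Find the pivot p₀ = point with lowest y (tie → lowest x): (-9, -10).
  2. Sort the remaining points by polar angle around p₀.
  3. Walk through sorted points, maintaining a stack; pop the top while the last three entries make a non-left turn (cross product ≤ 0).
  4. Final stack is the convex hull in CCW order: (-9, -10), (-8, -10), (5, 1), (4, 10), (-2, 8).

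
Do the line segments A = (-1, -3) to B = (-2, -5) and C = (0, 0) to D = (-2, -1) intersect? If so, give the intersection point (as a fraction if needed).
No (intersection of containing lines falls outside at least one segment)

Parametrize and solve: t = -5/3, s = -1/3. At least one of these is outside [0, 1], so the segments do not intersect.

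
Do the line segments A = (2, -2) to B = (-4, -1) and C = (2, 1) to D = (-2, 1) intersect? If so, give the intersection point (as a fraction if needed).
No (intersection of containing lines falls outside at least one segment)

Parametrize and solve: t = 3, s = 9/2. At least one of these is outside [0, 1], so the segments do not intersect.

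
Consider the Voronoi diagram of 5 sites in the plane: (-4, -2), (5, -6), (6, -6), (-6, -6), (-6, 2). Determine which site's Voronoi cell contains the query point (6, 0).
Nearest site = (6, -6)

The Voronoi cell of site s contains exactly those query points closer to s than to any other site. Compute squared distances from q = (6, 0) to each site:
  (6 − 6)² + (-6 − 0)² = 36
  (5 − 6)² + (-6 − 0)² = 37
  (-4 − 6)² + (-2 − 0)² = 104
  (-6 − 6)² + (2 − 0)² = 148
  (-6 − 6)² + (-6 − 0)² = 180
Minimum is attained by (6, -6), so q lies in its Voronoi cell.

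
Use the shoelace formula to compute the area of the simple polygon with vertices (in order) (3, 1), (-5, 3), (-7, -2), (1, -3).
Area = 39

Shoelace formula: Area = (1/2) |Σ_i (x_i · y_{i+1} − x_{i+1} · y_i)| (indices mod n). Compute each cross term:
  (3)(3) − (-5)(1) = 14
  (-5)(-2) − (-7)(3) = 31
  (-7)(-3) − (1)(-2) = 23
  (1)(1) − (3)(-3) = 10
Sum = 78, so (signed) Area = 78/2 = 39, |Area| = 39.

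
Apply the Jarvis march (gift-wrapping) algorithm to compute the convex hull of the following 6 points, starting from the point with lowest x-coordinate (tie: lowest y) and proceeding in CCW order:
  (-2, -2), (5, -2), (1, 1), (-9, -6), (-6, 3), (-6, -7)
Hull (CCW) = [(-9, -6), (-6, -7), (5, -2), (1, 1), (-6, 3)]

Jarvis march: at each step, from the current hull vertex p, select the next vertex q as the point such that every other point lies strictly to the left of (or on) the directed line p → q. (Equivalently: for every other point r, the cross product (q − p) × (r − p) ≥ 0.)
Starting point (lowest x, tie lowest y): (-9, -6). Wrap until returning to start. Resulting hull: (-9, -6), (-6, -7), (5, -2), (1, 1), (-6, 3).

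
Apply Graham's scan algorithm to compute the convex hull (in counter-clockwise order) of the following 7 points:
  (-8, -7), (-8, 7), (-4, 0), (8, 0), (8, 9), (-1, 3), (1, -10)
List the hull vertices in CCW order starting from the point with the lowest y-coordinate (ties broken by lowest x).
Hull (CCW) = [(1, -10), (8, 0), (8, 9), (-8, 7), (-8, -7)]

Graham scan procedure:
  1. Find the pivot p₀ = point with lowest y (tie → lowest x): (1, -10).
  2. Sort the remaining points by polar angle around p₀.
  3. Walk through sorted points, maintaining a stack; pop the top while the last three entries make a non-left turn (cross product ≤ 0).
  4. Final stack is the convex hull in CCW order: (1, -10), (8, 0), (8, 9), (-8, 7), (-8, -7).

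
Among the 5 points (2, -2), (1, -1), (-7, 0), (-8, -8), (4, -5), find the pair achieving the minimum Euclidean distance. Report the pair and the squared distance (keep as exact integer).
Pair = ((2, -2), (1, -1)); squared distance = 2

Compute all C(5, 2) = 10 pairwise squared distances (x_i − x_j)² + (y_i − y_j)². The minimum is 2, attained by the pair ((2, -2), (1, -1)).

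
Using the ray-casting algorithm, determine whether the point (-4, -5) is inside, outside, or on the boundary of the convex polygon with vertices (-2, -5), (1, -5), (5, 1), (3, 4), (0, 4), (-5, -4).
The point (-4, -5) lies strictly outside the polygon

Cast a horizontal ray to the right from the query point and count how many polygon edges it crosses (each edge strictly once or zero times, handled with the usual half-open convention). 
Parity of crossings → even ⇒ outside.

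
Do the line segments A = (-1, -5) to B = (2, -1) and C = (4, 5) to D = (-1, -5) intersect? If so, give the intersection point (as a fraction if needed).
Yes; intersection at (-1, -5) (t = 0 on AB, s = 1 on CD)

Parametrize AB as A + t(B − A) = (-1 + 3 t, -5 + 4 t) and CD as C + s(D − C) = (4 + -5 s, 5 + -10 s). Solve the linear system for (t, s). Determinant = 10 ≠ 0, so a unique intersection of the containing lines exists. Solution: t = 0, s = 1 — both in [0, 1], so the segments cross. Intersection point: (-1, -5).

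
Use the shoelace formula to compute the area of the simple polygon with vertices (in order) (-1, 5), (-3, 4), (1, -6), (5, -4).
Area = 36

Shoelace formula: Area = (1/2) |Σ_i (x_i · y_{i+1} − x_{i+1} · y_i)| (indices mod n). Compute each cross term:
  (-1)(4) − (-3)(5) = 11
  (-3)(-6) − (1)(4) = 14
  (1)(-4) − (5)(-6) = 26
  (5)(5) − (-1)(-4) = 21
Sum = 72, so (signed) Area = 72/2 = 36, |Area| = 36.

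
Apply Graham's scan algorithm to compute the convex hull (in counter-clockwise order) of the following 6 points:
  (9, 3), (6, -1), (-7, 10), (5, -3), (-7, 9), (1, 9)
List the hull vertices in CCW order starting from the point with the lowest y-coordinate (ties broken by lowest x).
Hull (CCW) = [(5, -3), (9, 3), (1, 9), (-7, 10), (-7, 9)]

Graham scan procedure:
  1. Find the pivot p₀ = point with lowest y (tie → lowest x): (5, -3).
  2. Sort the remaining points by polar angle around p₀.
  3. Walk through sorted points, maintaining a stack; pop the top while the last three entries make a non-left turn (cross product ≤ 0).
  4. Final stack is the convex hull in CCW order: (5, -3), (9, 3), (1, 9), (-7, 10), (-7, 9).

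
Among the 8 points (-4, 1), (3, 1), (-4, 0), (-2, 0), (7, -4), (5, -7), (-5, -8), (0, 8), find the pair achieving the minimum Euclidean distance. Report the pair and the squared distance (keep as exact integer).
Pair = ((-4, 1), (-4, 0)); squared distance = 1

Compute all C(8, 2) = 28 pairwise squared distances (x_i − x_j)² + (y_i − y_j)². The minimum is 1, attained by the pair ((-4, 1), (-4, 0)).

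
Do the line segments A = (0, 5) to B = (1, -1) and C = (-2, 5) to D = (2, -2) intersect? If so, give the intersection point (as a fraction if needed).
Yes; intersection at (14/17, 1/17) (t = 14/17 on AB, s = 12/17 on CD)

Parametrize AB as A + t(B − A) = (0 + 1 t, 5 + -6 t) and CD as C + s(D − C) = (-2 + 4 s, 5 + -7 s). Solve the linear system for (t, s). Determinant = -17 ≠ 0, so a unique intersection of the containing lines exists. Solution: t = 14/17, s = 12/17 — both in [0, 1], so the segments cross. Intersection point: (14/17, 1/17).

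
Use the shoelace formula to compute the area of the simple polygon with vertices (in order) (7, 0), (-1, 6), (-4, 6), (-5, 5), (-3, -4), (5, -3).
Area = 155/2

Shoelace formula: Area = (1/2) |Σ_i (x_i · y_{i+1} − x_{i+1} · y_i)| (indices mod n). Compute each cross term:
  (7)(6) − (-1)(0) = 42
  (-1)(6) − (-4)(6) = 18
  (-4)(5) − (-5)(6) = 10
  (-5)(-4) − (-3)(5) = 35
  (-3)(-3) − (5)(-4) = 29
  (5)(0) − (7)(-3) = 21
Sum = 155, so (signed) Area = 155/2 = 155/2, |Area| = 155/2.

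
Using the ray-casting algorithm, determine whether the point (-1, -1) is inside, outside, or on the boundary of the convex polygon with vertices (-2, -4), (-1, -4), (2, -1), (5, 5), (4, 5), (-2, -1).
The point (-1, -1) lies strictly inside the polygon

Cast a horizontal ray to the right from the query point and count how many polygon edges it crosses (each edge strictly once or zero times, handled with the usual half-open convention). 
Parity of crossings → odd ⇒ inside.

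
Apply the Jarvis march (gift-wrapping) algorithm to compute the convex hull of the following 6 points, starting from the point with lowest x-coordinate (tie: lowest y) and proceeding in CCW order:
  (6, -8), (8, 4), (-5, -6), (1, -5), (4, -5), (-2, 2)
Hull (CCW) = [(-5, -6), (6, -8), (8, 4), (-2, 2)]

Jarvis march: at each step, from the current hull vertex p, select the next vertex q as the point such that every other point lies strictly to the left of (or on) the directed line p → q. (Equivalently: for every other point r, the cross product (q − p) × (r − p) ≥ 0.)
Starting point (lowest x, tie lowest y): (-5, -6). Wrap until returning to start. Resulting hull: (-5, -6), (6, -8), (8, 4), (-2, 2).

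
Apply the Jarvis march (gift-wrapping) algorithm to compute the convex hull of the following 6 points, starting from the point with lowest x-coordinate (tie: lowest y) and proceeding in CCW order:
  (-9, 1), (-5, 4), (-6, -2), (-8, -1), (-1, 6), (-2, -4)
Hull (CCW) = [(-9, 1), (-8, -1), (-2, -4), (-1, 6), (-5, 4)]

Jarvis march: at each step, from the current hull vertex p, select the next vertex q as the point such that every other point lies strictly to the left of (or on) the directed line p → q. (Equivalently: for every other point r, the cross product (q − p) × (r − p) ≥ 0.)
Starting point (lowest x, tie lowest y): (-9, 1). Wrap until returning to start. Resulting hull: (-9, 1), (-8, -1), (-2, -4), (-1, 6), (-5, 4).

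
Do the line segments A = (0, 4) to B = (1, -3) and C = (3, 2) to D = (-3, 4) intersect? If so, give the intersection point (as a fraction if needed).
Yes; intersection at (3/20, 59/20) (t = 3/20 on AB, s = 19/40 on CD)

Parametrize AB as A + t(B − A) = (0 + 1 t, 4 + -7 t) and CD as C + s(D − C) = (3 + -6 s, 2 + 2 s). Solve the linear system for (t, s). Determinant = 40 ≠ 0, so a unique intersection of the containing lines exists. Solution: t = 3/20, s = 19/40 — both in [0, 1], so the segments cross. Intersection point: (3/20, 59/20).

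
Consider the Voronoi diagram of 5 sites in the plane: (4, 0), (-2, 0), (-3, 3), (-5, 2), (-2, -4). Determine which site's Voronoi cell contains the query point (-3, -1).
Nearest site = (-2, 0)

The Voronoi cell of site s contains exactly those query points closer to s than to any other site. Compute squared distances from q = (-3, -1) to each site:
  (-2 − -3)² + (0 − -1)² = 2
  (-2 − -3)² + (-4 − -1)² = 10
  (-5 − -3)² + (2 − -1)² = 13
  (-3 − -3)² + (3 − -1)² = 16
  (4 − -3)² + (0 − -1)² = 50
Minimum is attained by (-2, 0), so q lies in its Voronoi cell.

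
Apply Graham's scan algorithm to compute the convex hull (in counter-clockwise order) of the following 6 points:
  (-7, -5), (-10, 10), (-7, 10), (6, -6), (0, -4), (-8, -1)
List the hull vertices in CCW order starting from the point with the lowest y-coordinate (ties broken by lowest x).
Hull (CCW) = [(6, -6), (-7, 10), (-10, 10), (-8, -1), (-7, -5)]

Graham scan procedure:
  1. Find the pivot p₀ = point with lowest y (tie → lowest x): (6, -6).
  2. Sort the remaining points by polar angle around p₀.
  3. Walk through sorted points, maintaining a stack; pop the top while the last three entries make a non-left turn (cross product ≤ 0).
  4. Final stack is the convex hull in CCW order: (6, -6), (-7, 10), (-10, 10), (-8, -1), (-7, -5).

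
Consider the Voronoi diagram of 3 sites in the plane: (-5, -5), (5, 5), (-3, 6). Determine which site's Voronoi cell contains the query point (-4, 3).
Nearest site = (-3, 6)

The Voronoi cell of site s contains exactly those query points closer to s than to any other site. Compute squared distances from q = (-4, 3) to each site:
  (-3 − -4)² + (6 − 3)² = 10
  (-5 − -4)² + (-5 − 3)² = 65
  (5 − -4)² + (5 − 3)² = 85
Minimum is attained by (-3, 6), so q lies in its Voronoi cell.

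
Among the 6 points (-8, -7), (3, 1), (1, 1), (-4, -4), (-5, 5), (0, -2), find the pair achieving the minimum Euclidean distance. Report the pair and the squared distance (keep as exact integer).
Pair = ((3, 1), (1, 1)); squared distance = 4

Compute all C(6, 2) = 15 pairwise squared distances (x_i − x_j)² + (y_i − y_j)². The minimum is 4, attained by the pair ((3, 1), (1, 1)).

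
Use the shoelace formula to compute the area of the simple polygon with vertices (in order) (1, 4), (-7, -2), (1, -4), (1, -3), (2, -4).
Area = 71/2

Shoelace formula: Area = (1/2) |Σ_i (x_i · y_{i+1} − x_{i+1} · y_i)| (indices mod n). Compute each cross term:
  (1)(-2) − (-7)(4) = 26
  (-7)(-4) − (1)(-2) = 30
  (1)(-3) − (1)(-4) = 1
  (1)(-4) − (2)(-3) = 2
  (2)(4) − (1)(-4) = 12
Sum = 71, so (signed) Area = 71/2 = 71/2, |Area| = 71/2.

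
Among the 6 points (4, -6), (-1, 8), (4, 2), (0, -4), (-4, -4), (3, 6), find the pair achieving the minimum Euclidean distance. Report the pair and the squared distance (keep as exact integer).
Pair = ((0, -4), (-4, -4)); squared distance = 16

Compute all C(6, 2) = 15 pairwise squared distances (x_i − x_j)² + (y_i − y_j)². The minimum is 16, attained by the pair ((0, -4), (-4, -4)).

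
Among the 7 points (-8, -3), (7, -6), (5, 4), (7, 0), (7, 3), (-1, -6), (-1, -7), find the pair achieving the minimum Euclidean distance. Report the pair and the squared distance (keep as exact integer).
Pair = ((-1, -6), (-1, -7)); squared distance = 1

Compute all C(7, 2) = 21 pairwise squared distances (x_i − x_j)² + (y_i − y_j)². The minimum is 1, attained by the pair ((-1, -6), (-1, -7)).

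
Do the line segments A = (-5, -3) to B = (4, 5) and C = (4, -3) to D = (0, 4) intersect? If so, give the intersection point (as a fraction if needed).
Yes; intersection at (92/95, 219/95) (t = 63/95 on AB, s = 72/95 on CD)

Parametrize AB as A + t(B − A) = (-5 + 9 t, -3 + 8 t) and CD as C + s(D − C) = (4 + -4 s, -3 + 7 s). Solve the linear system for (t, s). Determinant = -95 ≠ 0, so a unique intersection of the containing lines exists. Solution: t = 63/95, s = 72/95 — both in [0, 1], so the segments cross. Intersection point: (92/95, 219/95).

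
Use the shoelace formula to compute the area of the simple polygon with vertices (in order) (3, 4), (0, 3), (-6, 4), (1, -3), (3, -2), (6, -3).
Area = 42

Shoelace formula: Area = (1/2) |Σ_i (x_i · y_{i+1} − x_{i+1} · y_i)| (indices mod n). Compute each cross term:
  (3)(3) − (0)(4) = 9
  (0)(4) − (-6)(3) = 18
  (-6)(-3) − (1)(4) = 14
  (1)(-2) − (3)(-3) = 7
  (3)(-3) − (6)(-2) = 3
  (6)(4) − (3)(-3) = 33
Sum = 84, so (signed) Area = 84/2 = 42, |Area| = 42.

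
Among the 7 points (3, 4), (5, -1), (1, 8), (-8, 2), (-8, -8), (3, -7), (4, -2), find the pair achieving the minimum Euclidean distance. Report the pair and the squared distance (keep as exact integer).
Pair = ((5, -1), (4, -2)); squared distance = 2

Compute all C(7, 2) = 21 pairwise squared distances (x_i − x_j)² + (y_i − y_j)². The minimum is 2, attained by the pair ((5, -1), (4, -2)).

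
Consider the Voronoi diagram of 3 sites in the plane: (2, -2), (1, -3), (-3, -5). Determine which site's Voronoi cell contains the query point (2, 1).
Nearest site = (2, -2)

The Voronoi cell of site s contains exactly those query points closer to s than to any other site. Compute squared distances from q = (2, 1) to each site:
  (2 − 2)² + (-2 − 1)² = 9
  (1 − 2)² + (-3 − 1)² = 17
  (-3 − 2)² + (-5 − 1)² = 61
Minimum is attained by (2, -2), so q lies in its Voronoi cell.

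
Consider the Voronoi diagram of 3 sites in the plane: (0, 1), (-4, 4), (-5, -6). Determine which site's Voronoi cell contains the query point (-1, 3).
Nearest site = (0, 1)

The Voronoi cell of site s contains exactly those query points closer to s than to any other site. Compute squared distances from q = (-1, 3) to each site:
  (0 − -1)² + (1 − 3)² = 5
  (-4 − -1)² + (4 − 3)² = 10
  (-5 − -1)² + (-6 − 3)² = 97
Minimum is attained by (0, 1), so q lies in its Voronoi cell.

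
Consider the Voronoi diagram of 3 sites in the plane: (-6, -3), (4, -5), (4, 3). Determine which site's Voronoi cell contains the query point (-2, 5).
Nearest site = (4, 3)

The Voronoi cell of site s contains exactly those query points closer to s than to any other site. Compute squared distances from q = (-2, 5) to each site:
  (4 − -2)² + (3 − 5)² = 40
  (-6 − -2)² + (-3 − 5)² = 80
  (4 − -2)² + (-5 − 5)² = 136
Minimum is attained by (4, 3), so q lies in its Voronoi cell.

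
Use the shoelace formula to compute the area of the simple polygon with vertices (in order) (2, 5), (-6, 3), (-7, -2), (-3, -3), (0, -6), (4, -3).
Area = 76

Shoelace formula: Area = (1/2) |Σ_i (x_i · y_{i+1} − x_{i+1} · y_i)| (indices mod n). Compute each cross term:
  (2)(3) − (-6)(5) = 36
  (-6)(-2) − (-7)(3) = 33
  (-7)(-3) − (-3)(-2) = 15
  (-3)(-6) − (0)(-3) = 18
  (0)(-3) − (4)(-6) = 24
  (4)(5) − (2)(-3) = 26
Sum = 152, so (signed) Area = 152/2 = 76, |Area| = 76.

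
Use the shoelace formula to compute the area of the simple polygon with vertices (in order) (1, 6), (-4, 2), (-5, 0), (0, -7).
Area = 39

Shoelace formula: Area = (1/2) |Σ_i (x_i · y_{i+1} − x_{i+1} · y_i)| (indices mod n). Compute each cross term:
  (1)(2) − (-4)(6) = 26
  (-4)(0) − (-5)(2) = 10
  (-5)(-7) − (0)(0) = 35
  (0)(6) − (1)(-7) = 7
Sum = 78, so (signed) Area = 78/2 = 39, |Area| = 39.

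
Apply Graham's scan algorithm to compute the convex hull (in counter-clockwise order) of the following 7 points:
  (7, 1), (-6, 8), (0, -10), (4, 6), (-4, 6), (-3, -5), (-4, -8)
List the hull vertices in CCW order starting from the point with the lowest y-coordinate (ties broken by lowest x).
Hull (CCW) = [(0, -10), (7, 1), (4, 6), (-6, 8), (-4, -8)]

Graham scan procedure:
  1. Find the pivot p₀ = point with lowest y (tie → lowest x): (0, -10).
  2. Sort the remaining points by polar angle around p₀.
  3. Walk through sorted points, maintaining a stack; pop the top while the last three entries make a non-left turn (cross product ≤ 0).
  4. Final stack is the convex hull in CCW order: (0, -10), (7, 1), (4, 6), (-6, 8), (-4, -8).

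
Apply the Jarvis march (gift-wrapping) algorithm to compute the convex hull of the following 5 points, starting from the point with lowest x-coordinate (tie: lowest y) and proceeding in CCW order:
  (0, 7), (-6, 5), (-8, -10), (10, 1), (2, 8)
Hull (CCW) = [(-8, -10), (10, 1), (2, 8), (-6, 5)]

Jarvis march: at each step, from the current hull vertex p, select the next vertex q as the point such that every other point lies strictly to the left of (or on) the directed line p → q. (Equivalently: for every other point r, the cross product (q − p) × (r − p) ≥ 0.)
Starting point (lowest x, tie lowest y): (-8, -10). Wrap until returning to start. Resulting hull: (-8, -10), (10, 1), (2, 8), (-6, 5).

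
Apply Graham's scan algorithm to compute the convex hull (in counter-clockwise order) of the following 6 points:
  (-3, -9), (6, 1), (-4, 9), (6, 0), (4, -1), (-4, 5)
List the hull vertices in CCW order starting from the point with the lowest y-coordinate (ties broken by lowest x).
Hull (CCW) = [(-3, -9), (6, 0), (6, 1), (-4, 9), (-4, 5)]

Graham scan procedure:
  1. Find the pivot p₀ = point with lowest y (tie → lowest x): (-3, -9).
  2. Sort the remaining points by polar angle around p₀.
  3. Walk through sorted points, maintaining a stack; pop the top while the last three entries make a non-left turn (cross product ≤ 0).
  4. Final stack is the convex hull in CCW order: (-3, -9), (6, 0), (6, 1), (-4, 9), (-4, 5).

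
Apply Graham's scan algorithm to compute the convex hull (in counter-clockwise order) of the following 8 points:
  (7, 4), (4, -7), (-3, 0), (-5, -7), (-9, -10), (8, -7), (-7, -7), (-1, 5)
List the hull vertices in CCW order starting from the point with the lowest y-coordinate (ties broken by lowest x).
Hull (CCW) = [(-9, -10), (8, -7), (7, 4), (-1, 5)]

Graham scan procedure:
  1. Find the pivot p₀ = point with lowest y (tie → lowest x): (-9, -10).
  2. Sort the remaining points by polar angle around p₀.
  3. Walk through sorted points, maintaining a stack; pop the top while the last three entries make a non-left turn (cross product ≤ 0).
  4. Final stack is the convex hull in CCW order: (-9, -10), (8, -7), (7, 4), (-1, 5).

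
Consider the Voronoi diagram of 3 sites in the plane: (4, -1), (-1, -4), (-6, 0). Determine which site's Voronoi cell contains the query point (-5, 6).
Nearest site = (-6, 0)

The Voronoi cell of site s contains exactly those query points closer to s than to any other site. Compute squared distances from q = (-5, 6) to each site:
  (-6 − -5)² + (0 − 6)² = 37
  (-1 − -5)² + (-4 − 6)² = 116
  (4 − -5)² + (-1 − 6)² = 130
Minimum is attained by (-6, 0), so q lies in its Voronoi cell.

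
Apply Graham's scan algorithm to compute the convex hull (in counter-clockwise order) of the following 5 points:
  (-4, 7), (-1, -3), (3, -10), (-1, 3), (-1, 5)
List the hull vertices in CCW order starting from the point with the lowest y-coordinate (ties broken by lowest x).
Hull (CCW) = [(3, -10), (-1, 5), (-4, 7), (-1, -3)]

Graham scan procedure:
  1. Find the pivot p₀ = point with lowest y (tie → lowest x): (3, -10).
  2. Sort the remaining points by polar angle around p₀.
  3. Walk through sorted points, maintaining a stack; pop the top while the last three entries make a non-left turn (cross product ≤ 0).
  4. Final stack is the convex hull in CCW order: (3, -10), (-1, 5), (-4, 7), (-1, -3).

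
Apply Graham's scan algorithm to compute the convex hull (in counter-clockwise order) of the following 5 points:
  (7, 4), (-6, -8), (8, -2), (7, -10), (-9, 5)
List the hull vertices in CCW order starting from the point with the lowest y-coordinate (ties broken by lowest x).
Hull (CCW) = [(7, -10), (8, -2), (7, 4), (-9, 5), (-6, -8)]

Graham scan procedure:
  1. Find the pivot p₀ = point with lowest y (tie → lowest x): (7, -10).
  2. Sort the remaining points by polar angle around p₀.
  3. Walk through sorted points, maintaining a stack; pop the top while the last three entries make a non-left turn (cross product ≤ 0).
  4. Final stack is the convex hull in CCW order: (7, -10), (8, -2), (7, 4), (-9, 5), (-6, -8).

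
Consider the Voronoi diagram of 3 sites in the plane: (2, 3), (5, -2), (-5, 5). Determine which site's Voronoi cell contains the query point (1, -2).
Nearest site = (5, -2)

The Voronoi cell of site s contains exactly those query points closer to s than to any other site. Compute squared distances from q = (1, -2) to each site:
  (5 − 1)² + (-2 − -2)² = 16
  (2 − 1)² + (3 − -2)² = 26
  (-5 − 1)² + (5 − -2)² = 85
Minimum is attained by (5, -2), so q lies in its Voronoi cell.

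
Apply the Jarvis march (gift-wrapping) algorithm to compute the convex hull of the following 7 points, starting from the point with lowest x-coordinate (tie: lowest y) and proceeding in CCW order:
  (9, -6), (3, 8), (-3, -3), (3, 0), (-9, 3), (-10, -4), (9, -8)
Hull (CCW) = [(-10, -4), (9, -8), (9, -6), (3, 8), (-9, 3)]

Jarvis march: at each step, from the current hull vertex p, select the next vertex q as the point such that every other point lies strictly to the left of (or on) the directed line p → q. (Equivalently: for every other point r, the cross product (q − p) × (r − p) ≥ 0.)
Starting point (lowest x, tie lowest y): (-10, -4). Wrap until returning to start. Resulting hull: (-10, -4), (9, -8), (9, -6), (3, 8), (-9, 3).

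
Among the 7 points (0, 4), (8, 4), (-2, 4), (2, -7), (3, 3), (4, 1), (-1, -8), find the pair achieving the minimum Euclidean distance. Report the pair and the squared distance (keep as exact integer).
Pair = ((0, 4), (-2, 4)); squared distance = 4

Compute all C(7, 2) = 21 pairwise squared distances (x_i − x_j)² + (y_i − y_j)². The minimum is 4, attained by the pair ((0, 4), (-2, 4)).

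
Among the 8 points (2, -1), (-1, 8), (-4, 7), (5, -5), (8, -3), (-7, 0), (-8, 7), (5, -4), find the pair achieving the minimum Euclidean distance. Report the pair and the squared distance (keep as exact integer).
Pair = ((5, -5), (5, -4)); squared distance = 1

Compute all C(8, 2) = 28 pairwise squared distances (x_i − x_j)² + (y_i − y_j)². The minimum is 1, attained by the pair ((5, -5), (5, -4)).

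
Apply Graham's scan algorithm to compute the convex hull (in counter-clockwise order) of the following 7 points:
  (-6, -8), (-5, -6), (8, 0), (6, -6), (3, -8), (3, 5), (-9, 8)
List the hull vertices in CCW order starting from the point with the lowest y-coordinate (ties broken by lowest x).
Hull (CCW) = [(-6, -8), (3, -8), (6, -6), (8, 0), (3, 5), (-9, 8)]

Graham scan procedure:
  1. Find the pivot p₀ = point with lowest y (tie → lowest x): (-6, -8).
  2. Sort the remaining points by polar angle around p₀.
  3. Walk through sorted points, maintaining a stack; pop the top while the last three entries make a non-left turn (cross product ≤ 0).
  4. Final stack is the convex hull in CCW order: (-6, -8), (3, -8), (6, -6), (8, 0), (3, 5), (-9, 8).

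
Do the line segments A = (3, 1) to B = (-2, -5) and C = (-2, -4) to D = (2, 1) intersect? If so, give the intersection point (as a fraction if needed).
No (intersection of containing lines falls outside at least one segment)

Parametrize and solve: t = 5, s = -5. At least one of these is outside [0, 1], so the segments do not intersect.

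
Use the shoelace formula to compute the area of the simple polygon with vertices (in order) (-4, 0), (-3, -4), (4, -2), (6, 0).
Area = 25

Shoelace formula: Area = (1/2) |Σ_i (x_i · y_{i+1} − x_{i+1} · y_i)| (indices mod n). Compute each cross term:
  (-4)(-4) − (-3)(0) = 16
  (-3)(-2) − (4)(-4) = 22
  (4)(0) − (6)(-2) = 12
  (6)(0) − (-4)(0) = 0
Sum = 50, so (signed) Area = 50/2 = 25, |Area| = 25.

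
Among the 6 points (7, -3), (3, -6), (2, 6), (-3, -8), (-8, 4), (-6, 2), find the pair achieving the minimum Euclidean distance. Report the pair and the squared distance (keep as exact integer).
Pair = ((-8, 4), (-6, 2)); squared distance = 8

Compute all C(6, 2) = 15 pairwise squared distances (x_i − x_j)² + (y_i − y_j)². The minimum is 8, attained by the pair ((-8, 4), (-6, 2)).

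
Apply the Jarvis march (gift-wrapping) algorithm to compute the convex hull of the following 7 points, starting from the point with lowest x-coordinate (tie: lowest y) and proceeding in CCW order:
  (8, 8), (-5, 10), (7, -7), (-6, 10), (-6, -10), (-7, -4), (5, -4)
Hull (CCW) = [(-7, -4), (-6, -10), (7, -7), (8, 8), (-5, 10), (-6, 10)]

Jarvis march: at each step, from the current hull vertex p, select the next vertex q as the point such that every other point lies strictly to the left of (or on) the directed line p → q. (Equivalently: for every other point r, the cross product (q − p) × (r − p) ≥ 0.)
Starting point (lowest x, tie lowest y): (-7, -4). Wrap until returning to start. Resulting hull: (-7, -4), (-6, -10), (7, -7), (8, 8), (-5, 10), (-6, 10).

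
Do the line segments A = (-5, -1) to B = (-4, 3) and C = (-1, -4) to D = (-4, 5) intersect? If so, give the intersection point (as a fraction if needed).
No (intersection of containing lines falls outside at least one segment)

Parametrize and solve: t = 9/7, s = 19/21. At least one of these is outside [0, 1], so the segments do not intersect.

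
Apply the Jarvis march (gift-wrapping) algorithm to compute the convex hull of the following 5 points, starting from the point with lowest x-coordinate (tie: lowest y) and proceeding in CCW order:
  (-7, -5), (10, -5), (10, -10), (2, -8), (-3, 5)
Hull (CCW) = [(-7, -5), (2, -8), (10, -10), (10, -5), (-3, 5)]

Jarvis march: at each step, from the current hull vertex p, select the next vertex q as the point such that every other point lies strictly to the left of (or on) the directed line p → q. (Equivalently: for every other point r, the cross product (q − p) × (r − p) ≥ 0.)
Starting point (lowest x, tie lowest y): (-7, -5). Wrap until returning to start. Resulting hull: (-7, -5), (2, -8), (10, -10), (10, -5), (-3, 5).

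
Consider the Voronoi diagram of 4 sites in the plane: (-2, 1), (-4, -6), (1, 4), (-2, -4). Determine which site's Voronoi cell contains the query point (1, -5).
Nearest site = (-2, -4)

The Voronoi cell of site s contains exactly those query points closer to s than to any other site. Compute squared distances from q = (1, -5) to each site:
  (-2 − 1)² + (-4 − -5)² = 10
  (-4 − 1)² + (-6 − -5)² = 26
  (-2 − 1)² + (1 − -5)² = 45
  (1 − 1)² + (4 − -5)² = 81
Minimum is attained by (-2, -4), so q lies in its Voronoi cell.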